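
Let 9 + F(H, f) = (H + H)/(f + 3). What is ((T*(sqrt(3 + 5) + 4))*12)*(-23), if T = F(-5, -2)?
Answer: 20976 + 10488*sqrt(2) ≈ 35808.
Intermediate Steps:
F(H, f) = -9 + 2*H/(3 + f) (F(H, f) = -9 + (H + H)/(f + 3) = -9 + (2*H)/(3 + f) = -9 + 2*H/(3 + f))
T = -19 (T = (-27 - 9*(-2) + 2*(-5))/(3 - 2) = (-27 + 18 - 10)/1 = 1*(-19) = -19)
((T*(sqrt(3 + 5) + 4))*12)*(-23) = (-19*(sqrt(3 + 5) + 4)*12)*(-23) = (-19*(sqrt(8) + 4)*12)*(-23) = (-19*(2*sqrt(2) + 4)*12)*(-23) = (-19*(4 + 2*sqrt(2))*12)*(-23) = ((-76 - 38*sqrt(2))*12)*(-23) = (-912 - 456*sqrt(2))*(-23) = 20976 + 10488*sqrt(2)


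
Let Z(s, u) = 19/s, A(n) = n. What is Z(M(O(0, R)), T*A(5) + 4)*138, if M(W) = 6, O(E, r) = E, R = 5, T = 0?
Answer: 437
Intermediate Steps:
Z(M(O(0, R)), T*A(5) + 4)*138 = (19/6)*138 = 437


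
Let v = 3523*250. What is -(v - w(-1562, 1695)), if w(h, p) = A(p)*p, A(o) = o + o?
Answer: 4865300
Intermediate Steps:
A(o) = 2*o
w(h, p) = 2*p² (w(h, p) = (2*p)*p = 2*p²)
v = 880750
-(v - w(-1562, 1695)) = -(880750 - 2*1695²) = -(880750 - 2*2873025) = -(880750 - 1*5746050) = -(880750 - 5746050) = -1*(-4865300) = 4865300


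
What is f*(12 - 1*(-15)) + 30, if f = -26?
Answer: -672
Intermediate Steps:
f*(12 - 1*(-15)) + 30 = -26*(12 - 1*(-15)) + 30 = -26*(12 + 15) + 30 = -26*27 + 30 = -702 + 30 = -672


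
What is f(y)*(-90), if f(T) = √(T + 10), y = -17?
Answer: -90*I*√7 ≈ -238.12*I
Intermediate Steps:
f(T) = √(10 + T)
f(y)*(-90) = √(10 - 17)*(-90) = √(-7)*(-90) = (I*√7)*(-90) = -90*I*√7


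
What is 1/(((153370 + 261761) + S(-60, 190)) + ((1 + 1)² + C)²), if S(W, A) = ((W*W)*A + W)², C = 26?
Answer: 1/467774339631 ≈ 2.1378e-12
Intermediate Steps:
S(W, A) = (W + A*W²)² (S(W, A) = (W²*A + W)² = (A*W² + W)² = (W + A*W²)²)
1/(((153370 + 261761) + S(-60, 190)) + ((1 + 1)² + C)²) = 1/(((153370 + 261761) + (-60)²*(1 + 190*(-60))²) + ((1 + 1)² + 26)²) = 1/((415131 + 3600*(1 - 11400)²) + (2² + 26)²) = 1/((415131 + 3600*(-11399)²) + (4 + 26)²) = 1/((415131 + 3600*129937201) + 30²) = 1/((415131 + 467773923600) + 900) = 1/(467774338731 + 900) = 1/467774339631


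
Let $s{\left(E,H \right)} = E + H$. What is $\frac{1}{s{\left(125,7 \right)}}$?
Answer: $\frac{1}{132} \approx 0.0075758$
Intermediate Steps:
$\frac{1}{s{\left(125,7 \right)}} = \frac{1}{125 + 7} = \frac{1}{132}$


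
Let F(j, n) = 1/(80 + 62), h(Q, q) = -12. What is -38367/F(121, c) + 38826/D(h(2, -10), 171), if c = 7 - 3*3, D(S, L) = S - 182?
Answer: -528486471/97 ≈ -5.4483e+6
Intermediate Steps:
D(S, L) = -182 + S
c = -2 (c = 7 - 9 = -2)
F(j, n) = 1/142
-38367/F(121, c) + 38826/D(h(2, -10), 171) = -38367/1/142 + 38826/(-182 - 12) = -38367*142 + 38826/(-194) = -5448114 + 38826*(-1/194) = -5448114 - 19413/97 = -528486471/97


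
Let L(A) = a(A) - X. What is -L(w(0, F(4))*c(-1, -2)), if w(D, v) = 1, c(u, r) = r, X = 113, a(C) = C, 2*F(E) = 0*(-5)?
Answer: 115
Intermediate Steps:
F(E) = 0 (F(E) = (0*(-5))/2 = (1/2)*0 = 0)
L(A) = -113 + A (L(A) = A - 1*113 = A - 113 = -113 + A)
-L(w(0, F(4))*c(-1, -2)) = -(-113 + 1*(-2)) = -(-113 - 2) = -1*(-115) = 115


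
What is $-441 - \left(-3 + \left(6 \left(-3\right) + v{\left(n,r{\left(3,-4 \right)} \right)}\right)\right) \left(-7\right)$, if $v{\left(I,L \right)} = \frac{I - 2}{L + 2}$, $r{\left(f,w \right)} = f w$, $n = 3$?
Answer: $- \frac{5887}{10} \approx -588.7$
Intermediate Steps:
$v{\left(I,L \right)} = \frac{-2 + I}{2 + L}$
$-441 - \left(-3 + \left(6 \left(-3\right) + v{\left(n,r{\left(3,-4 \right)} \right)}\right)\right) \left(-7\right) = -441 - \left(-3 + \left(6 \left(-3\right) + \frac{-2 + 3}{2 + 3 \left(-4\right)}\right)\right) \left(-7\right) = -441 - \left(-3 - \left(18 - \frac{1}{2 - 12} \cdot 1\right)\right) \left(-7\right) = -441 - \left(-3 - \left(18 - \frac{1}{-10} \cdot 1\right)\right) \left(-7\right) = -441 - \left(-3 - \frac{181}{10}\right) \left(-7\right) = -441 - \left(- \frac{211}{10}\right) \left(-7\right) = -441 - \frac{1477}{10} = - \frac{5887}{10}$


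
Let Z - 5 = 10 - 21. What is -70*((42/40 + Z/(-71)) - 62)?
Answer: 605003/142 ≈ 4260.6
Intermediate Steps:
Z = -6 (Z = 5 + (10 - 21) = 5 - 11 = -6)
-70*((42/40 + Z/(-71)) - 62) = -70*((42/40 - 6/(-71)) - 62) = -70*((42*(1/40) - 6*(-1/71)) - 62) = -70*((21/20 + 6/71) - 62) = -70*(1611/1420 - 62) = -70*(-86429/1420) = 605003/142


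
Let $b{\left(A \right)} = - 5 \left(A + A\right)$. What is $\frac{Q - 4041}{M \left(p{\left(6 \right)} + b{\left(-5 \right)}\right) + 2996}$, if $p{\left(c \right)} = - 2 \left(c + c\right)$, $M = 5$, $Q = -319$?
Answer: $- \frac{2180}{1563} \approx -1.3948$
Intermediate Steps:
$p{\left(c \right)} = - 4 c$ ($p{\left(c \right)} = - 2 \cdot 2 c = - 4 c$)
$b{\left(A \right)} = - 10 A$ ($b{\left(A \right)} = - 5 \cdot 2 A = - 10 A$)
$\frac{Q - 4041}{M \left(p{\left(6 \right)} + b{\left(-5 \right)}\right) + 2996} = \frac{-319 - 4041}{5 \left(\left(-4\right) 6 - -50\right) + 2996} = - \frac{4360}{5 \left(-24 + 50\right) + 2996} = - \frac{4360}{5 \cdot 26 + 2996} = - \frac{4360}{130 + 2996} = - \frac{4360}{3126} = \left(-4360\right) \frac{1}{3126} = - \frac{2180}{1563}$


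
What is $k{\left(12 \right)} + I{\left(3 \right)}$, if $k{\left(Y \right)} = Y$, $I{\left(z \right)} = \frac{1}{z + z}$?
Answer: $\frac{73}{6} \approx 12.167$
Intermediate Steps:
$I{\left(z \right)} = \frac{1}{2 z}$
$k{\left(12 \right)} + I{\left(3 \right)} = 12 + \frac{1}{2 \cdot 3} = 12 + \frac{1}{2} \cdot \frac{1}{3} = 12 + \frac{1}{6} = \frac{73}{6}$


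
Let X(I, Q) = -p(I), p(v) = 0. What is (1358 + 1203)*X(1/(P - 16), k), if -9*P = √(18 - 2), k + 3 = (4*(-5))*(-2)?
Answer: 0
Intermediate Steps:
k = 37 (k = -3 + (4*(-5))*(-2) = -3 - 20*(-2) = -3 + 40 = 37)
P = -4/9 (P = -√(18 - 2)/9 = -√16/9 = -⅑*4 = -4/9 ≈ -0.44444)
X(I, Q) = 0 (X(I, Q) = -1*0 = 0)
(1358 + 1203)*X(1/(P - 16), k) = (1358 + 1203)*0 = 2561*0 = 0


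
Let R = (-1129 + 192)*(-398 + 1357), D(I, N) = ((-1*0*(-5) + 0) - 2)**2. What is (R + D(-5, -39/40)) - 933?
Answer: -899512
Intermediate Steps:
D(I, N) = 4 (D(I, N) = ((0*(-5) + 0) - 2)**2 = ((0 + 0) - 2)**2 = (0 - 2)**2 = (-2)**2 = 4)
R = -898583 (R = -937*959 = -898583)
(R + D(-5, -39/40)) - 933 = (-898583 + 4) - 933 = -898579 - 933 = -899512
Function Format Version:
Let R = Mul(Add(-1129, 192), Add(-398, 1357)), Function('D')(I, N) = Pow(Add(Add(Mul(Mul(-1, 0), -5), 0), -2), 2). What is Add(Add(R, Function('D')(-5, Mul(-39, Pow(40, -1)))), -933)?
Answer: -899512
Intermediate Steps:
Function('D')(I, N) = 4 (Function('D')(I, N) = Pow(Add(Add(Mul(0, -5), 0), -2), 2) = Pow(Add(Add(0, 0), -2), 2) = Pow(Add(0, -2), 2) = Pow(-2, 2) = 4)
R = -898583 (R = Mul(-937, 959) = -898583)
Add(Add(R, Function('D')(-5, Mul(-39, Pow(40, -1)))), -933) = Add(Add(-898583, 4), -933) = Add(-898579, -933) = -899512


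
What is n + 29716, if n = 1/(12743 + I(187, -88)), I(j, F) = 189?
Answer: 384287313/12932 ≈ 29716.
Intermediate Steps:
n = 1/12932 (n = 1/(12743 + 189) = 1/12932 ≈ 7.7328e-5)
n + 29716 = 1/12932 + 29716 = 384287313/12932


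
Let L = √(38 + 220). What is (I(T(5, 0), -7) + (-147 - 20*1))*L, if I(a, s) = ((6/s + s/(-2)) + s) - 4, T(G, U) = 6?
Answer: -2455*√258/14 ≈ -2816.7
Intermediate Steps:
L = √258 ≈ 16.062
I(a, s) = -4 + s/2 + 6/s (I(a, s) = ((6/s + s*(-½)) + s) - 4 = ((6/s - s/2) + s) - 4 = (s/2 + 6/s) - 4 = -4 + s/2 + 6/s)
(I(T(5, 0), -7) + (-147 - 20*1))*L = ((-4 + (½)*(-7) + 6/(-7)) + (-147 - 20*1))*√258 = ((-4 - 7/2 + 6*(-⅐)) + (-147 - 20))*√258 = ((-4 - 7/2 - 6/7) - 167)*√258 = (-117/14 - 167)*√258 = -2455*√258/14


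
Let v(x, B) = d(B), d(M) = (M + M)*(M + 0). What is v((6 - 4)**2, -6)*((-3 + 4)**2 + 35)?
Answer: 2592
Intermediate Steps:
d(M) = 2*M**2 (d(M) = (2*M)*M = 2*M**2)
v(x, B) = 2*B**2
v((6 - 4)**2, -6)*((-3 + 4)**2 + 35) = (2*(-6)**2)*((-3 + 4)**2 + 35) = (2*36)*(1**2 + 35) = 72*(1 + 35) = 72*36 = 2592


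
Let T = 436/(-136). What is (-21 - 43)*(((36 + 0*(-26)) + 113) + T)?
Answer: -158624/17 ≈ -9330.8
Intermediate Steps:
T = -109/34 (T = 436*(-1/136) = -109/34 ≈ -3.2059)
(-21 - 43)*(((36 + 0*(-26)) + 113) + T) = (-21 - 43)*(((36 + 0*(-26)) + 113) - 109/34) = -64*(((36 + 0) + 113) - 109/34) = -64*((36 + 113) - 109/34) = -64*(149 - 109/34) = -64*4957/34 = -158624/17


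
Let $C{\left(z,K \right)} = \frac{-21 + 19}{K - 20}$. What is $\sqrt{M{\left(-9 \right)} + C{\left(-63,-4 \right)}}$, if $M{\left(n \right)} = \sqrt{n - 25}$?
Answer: $\frac{\sqrt{3 + 36 i \sqrt{34}}}{6} \approx 1.7197 + 1.6953 i$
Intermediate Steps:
$M{\left(n \right)} = \sqrt{-25 + n}$
$C{\left(z,K \right)} = - \frac{2}{-20 + K}$
$\sqrt{M{\left(-9 \right)} + C{\left(-63,-4 \right)}} = \sqrt{\sqrt{-25 - 9} - \frac{2}{-20 - 4}} = \sqrt{\sqrt{-34} - \frac{2}{-24}} = \sqrt{i \sqrt{34} - - \frac{1}{12}} = \sqrt{i \sqrt{34} + \frac{1}{12}} = \sqrt{\frac{1}{12} + i \sqrt{34}}$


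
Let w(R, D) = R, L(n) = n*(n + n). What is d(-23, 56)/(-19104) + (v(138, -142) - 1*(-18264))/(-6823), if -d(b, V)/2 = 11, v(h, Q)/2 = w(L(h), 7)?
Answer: -902015827/65173296 ≈ -13.840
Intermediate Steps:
L(n) = 2*n² (L(n) = n*(2*n) = 2*n²)
v(h, Q) = 4*h² (v(h, Q) = 2*(2*h²) = 4*h²)
d(b, V) = -22 (d(b, V) = -2*11 = -22)
d(-23, 56)/(-19104) + (v(138, -142) - 1*(-18264))/(-6823) = -22/(-19104) + (4*138² - 1*(-18264))/(-6823) = -22*(-1/19104) + (4*19044 + 18264)*(-1/6823) = 11/9552 + (76176 + 18264)*(-1/6823) = 11/9552 + 94440*(-1/6823) = 11/9552 - 94440/6823 = -902015827/65173296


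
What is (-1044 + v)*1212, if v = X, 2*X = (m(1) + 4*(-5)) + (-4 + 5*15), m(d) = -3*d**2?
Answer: -1236240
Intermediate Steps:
X = 24 (X = ((-3*1**2 + 4*(-5)) + (-4 + 5*15))/2 = ((-3*1 - 20) + (-4 + 75))/2 = ((-3 - 20) + 71)/2 = (-23 + 71)/2 = (1/2)*48 = 24)
v = 24
(-1044 + v)*1212 = (-1044 + 24)*1212 = -1020*1212 = -1236240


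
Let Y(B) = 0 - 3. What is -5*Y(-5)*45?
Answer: 675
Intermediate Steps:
Y(B) = -3
-5*Y(-5)*45 = -5*(-3)*45 = 15*45 = 675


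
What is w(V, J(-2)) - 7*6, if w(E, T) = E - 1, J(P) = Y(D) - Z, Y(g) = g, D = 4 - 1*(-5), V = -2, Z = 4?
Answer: -45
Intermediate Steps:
D = 9 (D = 4 + 5 = 9)
J(P) = 5 (J(P) = 9 - 1*4 = 9 - 4 = 5)
w(E, T) = -1 + E
w(V, J(-2)) - 7*6 = (-1 - 2) - 7*6 = -3 - 42 = -45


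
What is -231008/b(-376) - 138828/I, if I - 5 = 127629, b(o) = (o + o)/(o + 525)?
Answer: 137283824596/2999399 ≈ 45770.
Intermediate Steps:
b(o) = 2*o/(525 + o) (b(o) = (2*o)/(525 + o) = 2*o/(525 + o))
I = 127634 (I = 5 + 127629 = 127634)
-231008/b(-376) - 138828/I = -231008/(2*(-376)/(525 - 376)) - 138828/127634 = -231008/(2*(-376)/149) - 138828*1/127634 = -231008/(2*(-376)*(1/149)) - 69414/63817 = -231008/(-752/149) - 69414/63817 = -231008*(-149/752) - 69414/63817 = 2151262/47 - 69414/63817 = 137283824596/2999399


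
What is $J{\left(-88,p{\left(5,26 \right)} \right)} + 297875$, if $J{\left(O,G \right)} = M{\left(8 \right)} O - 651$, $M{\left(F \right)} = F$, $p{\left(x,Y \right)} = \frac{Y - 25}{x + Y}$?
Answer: $296520$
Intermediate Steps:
$p{\left(x,Y \right)} = \frac{-25 + Y}{Y + x}$
$J{\left(O,G \right)} = -651 + 8 O$ ($J{\left(O,G \right)} = 8 O - 651 = -651 + 8 O$)
$J{\left(-88,p{\left(5,26 \right)} \right)} + 297875 = \left(-651 + 8 \left(-88\right)\right) + 297875 = \left(-651 - 704\right) + 297875 = -1355 + 297875 = 296520$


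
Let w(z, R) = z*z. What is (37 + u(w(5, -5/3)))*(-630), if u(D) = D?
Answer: -39060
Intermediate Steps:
w(z, R) = z²
(37 + u(w(5, -5/3)))*(-630) = (37 + 5²)*(-630) = (37 + 25)*(-630) = 62*(-630) = -39060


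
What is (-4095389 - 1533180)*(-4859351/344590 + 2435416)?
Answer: -4723580321835602641/344590 ≈ -1.3708e+13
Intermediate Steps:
(-4095389 - 1533180)*(-4859351/344590 + 2435416) = -5628569*(-4859351*1/344590 + 2435416) = -5628569*(-4859351/344590 + 2435416) = -5628569*839215140089/344590 = -4723580321835602641/344590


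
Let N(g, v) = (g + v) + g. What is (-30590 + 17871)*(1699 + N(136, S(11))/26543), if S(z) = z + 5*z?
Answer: -573587407505/26543 ≈ -2.1610e+7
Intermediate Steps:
S(z) = 6*z
N(g, v) = v + 2*g
(-30590 + 17871)*(1699 + N(136, S(11))/26543) = (-30590 + 17871)*(1699 + (6*11 + 2*136)/26543) = -12719*(1699 + (66 + 272)*(1/26543)) = -12719*(1699 + 338*(1/26543)) = -12719*(1699 + 338/26543) = -12719*45096895/26543 = -573587407505/26543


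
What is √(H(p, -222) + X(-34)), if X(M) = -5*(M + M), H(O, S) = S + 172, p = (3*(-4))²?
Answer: √290 ≈ 17.029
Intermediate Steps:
p = 144 (p = (-12)² = 144)
H(O, S) = 172 + S
X(M) = -10*M
√(H(p, -222) + X(-34)) = √((172 - 222) - 10*(-34)) = √(-50 + 340) = √290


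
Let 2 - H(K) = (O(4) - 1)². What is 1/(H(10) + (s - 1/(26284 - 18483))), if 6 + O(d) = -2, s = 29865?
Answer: 7801/232360585 ≈ 3.3573e-5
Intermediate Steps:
O(d) = -8 (O(d) = -6 - 2 = -8)
H(K) = -79 (H(K) = 2 - (-8 - 1)² = 2 - 1*(-9)² = 2 - 1*81 = 2 - 81 = -79)
1/(H(10) + (s - 1/(26284 - 18483))) = 1/(-79 + (29865 - 1/(26284 - 18483))) = 1/(-79 + (29865 - 1/7801)) = 1/(-79 + 232976864/7801) = 1/(232360585/7801) = 7801/232360585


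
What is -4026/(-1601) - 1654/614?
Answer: -88045/491507 ≈ -0.17913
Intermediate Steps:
-4026/(-1601) - 1654/614 = -4026*(-1/1601) - 1654*1/614 = 4026/1601 - 827/307 = -88045/491507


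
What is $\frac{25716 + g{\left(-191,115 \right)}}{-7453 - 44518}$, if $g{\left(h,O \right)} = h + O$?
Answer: $- \frac{25640}{51971} \approx -0.49335$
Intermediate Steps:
$g{\left(h,O \right)} = O + h$
$\frac{25716 + g{\left(-191,115 \right)}}{-7453 - 44518} = \frac{25716 + \left(115 - 191\right)}{-7453 - 44518} = \frac{25716 - 76}{-51971} = 25640 \left(- \frac{1}{51971}\right) = - \frac{25640}{51971}$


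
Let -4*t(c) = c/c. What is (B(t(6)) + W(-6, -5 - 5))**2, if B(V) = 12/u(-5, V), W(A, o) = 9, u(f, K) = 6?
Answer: 121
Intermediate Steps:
t(c) = -1/4 (t(c) = -c/(4*c) = -1/4*1 = -1/4)
B(V) = 2 (B(V) = 12/6 = 12*(1/6) = 2)
(B(t(6)) + W(-6, -5 - 5))**2 = (2 + 9)**2 = 11**2 = 121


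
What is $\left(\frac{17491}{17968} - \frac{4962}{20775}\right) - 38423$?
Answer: $- \frac{4780821007097}{124428400} \approx -38422.0$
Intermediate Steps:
$\left(\frac{17491}{17968} - \frac{4962}{20775}\right) - 38423 = \left(17491 \cdot \frac{1}{17968} - \frac{1654}{6925}\right) - 38423 = \left(\frac{17491}{17968} - \frac{1654}{6925}\right) - 38423 = \frac{91406103}{124428400} - 38423 = - \frac{4780821007097}{124428400}$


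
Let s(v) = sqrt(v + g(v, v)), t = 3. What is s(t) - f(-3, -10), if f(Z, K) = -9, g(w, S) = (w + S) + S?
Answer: 9 + 2*sqrt(3) ≈ 12.464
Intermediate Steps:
g(w, S) = w + 2*S (g(w, S) = (S + w) + S = w + 2*S)
s(v) = 2*sqrt(v) (s(v) = sqrt(v + (v + 2*v)) = sqrt(v + 3*v) = sqrt(4*v) = 2*sqrt(v))
s(t) - f(-3, -10) = 2*sqrt(3) - 1*(-9) = 2*sqrt(3) + 9 = 9 + 2*sqrt(3)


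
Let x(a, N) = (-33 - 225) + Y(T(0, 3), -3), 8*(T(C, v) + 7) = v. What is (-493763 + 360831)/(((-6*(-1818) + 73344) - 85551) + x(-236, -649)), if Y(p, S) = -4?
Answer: 132932/1561 ≈ 85.158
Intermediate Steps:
T(C, v) = -7 + v/8
x(a, N) = -262 (x(a, N) = (-33 - 225) - 4 = -258 - 4 = -262)
(-493763 + 360831)/(((-6*(-1818) + 73344) - 85551) + x(-236, -649)) = (-493763 + 360831)/(((-6*(-1818) + 73344) - 85551) - 262) = -132932/(((10908 + 73344) - 85551) - 262) = -132932/((84252 - 85551) - 262) = -132932/(-1299 - 262) = -132932/(-1561) = -132932*(-1/1561) = 132932/1561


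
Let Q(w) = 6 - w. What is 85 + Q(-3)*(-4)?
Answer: 49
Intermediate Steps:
85 + Q(-3)*(-4) = 85 + (6 - 1*(-3))*(-4) = 85 + (6 + 3)*(-4) = 85 + 9*(-4) = 85 - 36 = 49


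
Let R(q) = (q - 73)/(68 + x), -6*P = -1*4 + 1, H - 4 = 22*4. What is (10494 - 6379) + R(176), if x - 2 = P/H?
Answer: 53024267/12881 ≈ 4116.5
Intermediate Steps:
H = 92 (H = 4 + 22*4 = 4 + 88 = 92)
P = ½ (P = -(-1*4 + 1)/6 = -(-4 + 1)/6 = -⅙*(-3) = ½ ≈ 0.50000)
x = 369/184 (x = 2 + (½)/92 = 2 + (½)*(1/92) = 2 + 1/184 = 369/184 ≈ 2.0054)
R(q) = -13432/12881 + 184*q/12881 (R(q) = (q - 73)/(68 + 369/184) = (-73 + q)/(12881/184) = (-73 + q)*(184/12881) = -13432/12881 + 184*q/12881)
(10494 - 6379) + R(176) = (10494 - 6379) + (-13432/12881 + (184/12881)*176) = 4115 + (-13432/12881 + 2944/1171) = 4115 + 18952/12881 = 53024267/12881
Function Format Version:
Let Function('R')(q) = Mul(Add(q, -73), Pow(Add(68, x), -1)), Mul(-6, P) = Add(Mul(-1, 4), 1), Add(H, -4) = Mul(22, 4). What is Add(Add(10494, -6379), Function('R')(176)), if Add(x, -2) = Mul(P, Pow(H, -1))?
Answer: Rational(53024267, 12881) ≈ 4116.5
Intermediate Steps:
H = 92 (H = Add(4, Mul(22, 4)) = Add(4, 88) = 92)
P = Rational(1, 2) (P = Mul(Rational(-1, 6), Add(Mul(-1, 4), 1)) = Mul(Rational(-1, 6), Add(-4, 1)) = Mul(Rational(-1, 6), -3) = Rational(1, 2) ≈ 0.50000)
x = Rational(369, 184) (x = Add(2, Mul(Rational(1, 2), Pow(92, -1))) = Add(2, Mul(Rational(1, 2), Rational(1, 92))) = Add(2, Rational(1, 184)) = Rational(369, 184) ≈ 2.0054)
Function('R')(q) = Add(Rational(-13432, 12881), Mul(Rational(184, 12881), q)) (Function('R')(q) = Mul(Add(q, -73), Pow(Add(68, Rational(369, 184)), -1)) = Mul(Add(-73, q), Pow(Rational(12881, 184), -1)) = Mul(Add(-73, q), Rational(184, 12881)) = Add(Rational(-13432, 12881), Mul(Rational(184, 12881), q)))
Add(Add(10494, -6379), Function('R')(176)) = Add(Add(10494, -6379), Add(Rational(-13432, 12881), Mul(Rational(184, 12881), 176))) = Add(4115, Add(Rational(-13432, 12881), Rational(2944, 1171))) = Add(4115, Rational(18952, 12881)) = Rational(53024267, 12881)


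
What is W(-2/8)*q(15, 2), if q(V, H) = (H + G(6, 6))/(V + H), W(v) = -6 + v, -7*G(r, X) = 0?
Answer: -25/34 ≈ -0.73529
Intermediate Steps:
G(r, X) = 0 (G(r, X) = -⅐*0 = 0)
q(V, H) = H/(H + V) (q(V, H) = (H + 0)/(V + H) = H/(H + V))
W(-2/8)*q(15, 2) = (-6 - 2/8)*(2/(2 + 15)) = (-6 - 2*⅛)*(2/17) = (-6 - ¼)*(2*(1/17)) = -25/4*2/17 = -25/34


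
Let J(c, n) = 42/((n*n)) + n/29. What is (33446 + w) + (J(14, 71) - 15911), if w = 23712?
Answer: 6030216812/146189 ≈ 41249.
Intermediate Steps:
J(c, n) = 42/n**2 + n/29 (J(c, n) = 42/(n**2) + n*(1/29) = 42/n**2 + n/29)
(33446 + w) + (J(14, 71) - 15911) = (33446 + 23712) + ((42/71**2 + (1/29)*71) - 15911) = 57158 + ((42*(1/5041) + 71/29) - 15911) = 57158 + ((42/5041 + 71/29) - 15911) = 57158 + (359129/146189 - 15911) = 57158 - 2325654050/146189 = 6030216812/146189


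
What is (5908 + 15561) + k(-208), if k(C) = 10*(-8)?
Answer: 21389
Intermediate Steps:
k(C) = -80
(5908 + 15561) + k(-208) = (5908 + 15561) - 80 = 21469 - 80 = 21389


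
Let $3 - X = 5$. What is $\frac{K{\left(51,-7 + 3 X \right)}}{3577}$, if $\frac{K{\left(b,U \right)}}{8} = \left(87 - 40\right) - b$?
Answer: $- \frac{32}{3577} \approx -0.008946$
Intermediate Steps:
$X = -2$ ($X = 3 - 5 = -2$)
$K{\left(b,U \right)} = 376 - 8 b$ ($K{\left(b,U \right)} = 8 \left(\left(87 - 40\right) - b\right) = 8 \left(47 - b\right) = 376 - 8 b$)
$\frac{K{\left(51,-7 + 3 X \right)}}{3577} = \frac{376 - 408}{3577} = \left(376 - 408\right) \frac{1}{3577} = \left(-32\right) \frac{1}{3577} = - \frac{32}{3577}$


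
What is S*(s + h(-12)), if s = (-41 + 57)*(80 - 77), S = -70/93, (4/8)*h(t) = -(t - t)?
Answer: -1120/31 ≈ -36.129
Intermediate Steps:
h(t) = 0 (h(t) = 2*(-(t - t)) = 2*(-1*0) = 2*0 = 0)
S = -70/93 (S = -70*1/93 = -70/93 ≈ -0.75269)
s = 48 (s = 16*3 = 48)
S*(s + h(-12)) = -70*(48 + 0)/93 = -70/93*48 = -1120/31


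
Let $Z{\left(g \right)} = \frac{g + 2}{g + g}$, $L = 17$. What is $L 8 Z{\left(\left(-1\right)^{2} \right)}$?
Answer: $204$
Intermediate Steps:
$Z{\left(g \right)} = \frac{2 + g}{2 g}$
$L 8 Z{\left(\left(-1\right)^{2} \right)} = 17 \cdot 8 \frac{2 + \left(-1\right)^{2}}{2 \left(-1\right)^{2}} = 136 \frac{2 + 1}{2 \cdot 1} = 136 \cdot \frac{1}{2} \cdot 1 \cdot 3 = 136 \cdot \frac{3}{2} = 204$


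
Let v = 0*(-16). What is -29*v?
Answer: 0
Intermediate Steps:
v = 0
-29*v = -29*0 = 0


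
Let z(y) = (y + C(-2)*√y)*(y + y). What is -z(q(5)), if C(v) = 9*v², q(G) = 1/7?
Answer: -2/49 - 72*√7/49 ≈ -3.9285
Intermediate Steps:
q(G) = ⅐
z(y) = 2*y*(y + 36*√y) (z(y) = (y + (9*(-2)²)*√y)*(y + y) = (y + (9*4)*√y)*(2*y) = (y + 36*√y)*(2*y) = 2*y*(y + 36*√y))
-z(q(5)) = -(2*(⅐)² + 72*(⅐)^(3/2)) = -(2*(1/49) + 72*(√7/49)) = -(2/49 + 72*√7/49) = -2/49 - 72*√7/49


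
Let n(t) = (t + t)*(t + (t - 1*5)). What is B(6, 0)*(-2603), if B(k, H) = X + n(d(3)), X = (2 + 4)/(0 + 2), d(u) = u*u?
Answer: -616911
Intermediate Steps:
d(u) = u²
n(t) = 2*t*(-5 + 2*t) (n(t) = (2*t)*(t + (t - 5)) = (2*t)*(t + (-5 + t)) = (2*t)*(-5 + 2*t) = 2*t*(-5 + 2*t))
X = 3 (X = 6/2 = 6*(½) = 3)
B(k, H) = 237 (B(k, H) = 3 + 2*3²*(-5 + 2*3²) = 3 + 2*9*(-5 + 2*9) = 3 + 2*9*(-5 + 18) = 3 + 2*9*13 = 3 + 234 = 237)
B(6, 0)*(-2603) = 237*(-2603) = -616911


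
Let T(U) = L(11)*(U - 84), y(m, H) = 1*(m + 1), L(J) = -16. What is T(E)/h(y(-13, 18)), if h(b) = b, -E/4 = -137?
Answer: 1856/3 ≈ 618.67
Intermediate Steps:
y(m, H) = 1 + m (y(m, H) = 1*(1 + m) = 1 + m)
E = 548 (E = -4*(-137) = 548)
T(U) = 1344 - 16*U (T(U) = -16*(U - 84) = -16*(-84 + U) = 1344 - 16*U)
T(E)/h(y(-13, 18)) = (1344 - 16*548)/(1 - 13) = (1344 - 8768)/(-12) = -7424*(-1/12) = 1856/3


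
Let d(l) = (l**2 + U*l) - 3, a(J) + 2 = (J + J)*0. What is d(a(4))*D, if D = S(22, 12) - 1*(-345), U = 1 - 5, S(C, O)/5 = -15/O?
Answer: 12195/4 ≈ 3048.8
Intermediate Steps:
S(C, O) = -75/O (S(C, O) = 5*(-15/O) = -75/O)
a(J) = -2 (a(J) = -2 + (J + J)*0 = -2 + (2*J)*0 = -2 + 0 = -2)
U = -4
d(l) = -3 + l**2 - 4*l (d(l) = (l**2 - 4*l) - 3 = -3 + l**2 - 4*l)
D = 1355/4 (D = -75/12 - 1*(-345) = -75*1/12 + 345 = -25/4 + 345 = 1355/4 ≈ 338.75)
d(a(4))*D = (-3 + (-2)**2 - 4*(-2))*(1355/4) = (-3 + 4 + 8)*(1355/4) = 9*(1355/4) = 12195/4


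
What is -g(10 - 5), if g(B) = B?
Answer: -5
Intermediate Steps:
-g(10 - 5) = -(10 - 5) = -1*5 = -5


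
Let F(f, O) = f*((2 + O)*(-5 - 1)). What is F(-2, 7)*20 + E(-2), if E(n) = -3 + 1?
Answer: 2158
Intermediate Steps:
E(n) = -2
F(f, O) = f*(-12 - 6*O) (F(f, O) = f*((2 + O)*(-6)) = f*(-12 - 6*O))
F(-2, 7)*20 + E(-2) = -6*(-2)*(2 + 7)*20 - 2 = -6*(-2)*9*20 - 2 = 108*20 - 2 = 2160 - 2 = 2158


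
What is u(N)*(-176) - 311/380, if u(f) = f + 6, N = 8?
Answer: -936631/380 ≈ -2464.8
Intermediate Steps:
u(f) = 6 + f
u(N)*(-176) - 311/380 = (6 + 8)*(-176) - 311/380 = 14*(-176) - 311*1/380 = -2464 - 311/380 = -936631/380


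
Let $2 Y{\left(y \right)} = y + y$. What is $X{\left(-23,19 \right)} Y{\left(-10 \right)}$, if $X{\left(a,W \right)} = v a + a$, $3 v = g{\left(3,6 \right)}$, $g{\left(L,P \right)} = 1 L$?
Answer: $460$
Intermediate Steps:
$g{\left(L,P \right)} = L$
$v = 1$ ($v = \frac{1}{3} \cdot 3 = 1$)
$X{\left(a,W \right)} = 2 a$ ($X{\left(a,W \right)} = 1 a + a = a + a = 2 a$)
$Y{\left(y \right)} = y$ ($Y{\left(y \right)} = \frac{y + y}{2} = \frac{2 y}{2} = y$)
$X{\left(-23,19 \right)} Y{\left(-10 \right)} = 2 \left(-23\right) \left(-10\right) = \left(-46\right) \left(-10\right) = 460$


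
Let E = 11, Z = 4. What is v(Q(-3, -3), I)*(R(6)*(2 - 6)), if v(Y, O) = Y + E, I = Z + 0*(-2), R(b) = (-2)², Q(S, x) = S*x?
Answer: -320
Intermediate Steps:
R(b) = 4
I = 4 (I = 4 + 0*(-2) = 4 + 0 = 4)
v(Y, O) = 11 + Y (v(Y, O) = Y + 11 = 11 + Y)
v(Q(-3, -3), I)*(R(6)*(2 - 6)) = (11 - 3*(-3))*(4*(2 - 6)) = (11 + 9)*(4*(-4)) = 20*(-16) = -320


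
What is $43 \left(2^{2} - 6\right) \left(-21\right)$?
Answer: $1806$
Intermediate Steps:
$43 \left(2^{2} - 6\right) \left(-21\right) = 43 \left(4 - 6\right) \left(-21\right) = 43 \left(-2\right) \left(-21\right) = \left(-86\right) \left(-21\right) = 1806$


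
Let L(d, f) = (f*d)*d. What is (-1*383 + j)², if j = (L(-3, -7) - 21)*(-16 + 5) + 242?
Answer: 613089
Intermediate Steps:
L(d, f) = f*d² (L(d, f) = (d*f)*d = f*d²)
j = 1166 (j = (-7*(-3)² - 21)*(-16 + 5) + 242 = (-7*9 - 21)*(-11) + 242 = (-63 - 21)*(-11) + 242 = -84*(-11) + 242 = 924 + 242 = 1166)
(-1*383 + j)² = (-1*383 + 1166)² = (-383 + 1166)² = 783² = 613089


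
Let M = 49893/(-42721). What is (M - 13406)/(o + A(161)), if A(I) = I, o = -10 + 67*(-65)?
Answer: 572767619/179599084 ≈ 3.1891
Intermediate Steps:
M = -49893/42721 (M = 49893*(-1/42721) = -49893/42721 ≈ -1.1679)
o = -4365 (o = -10 - 4355 = -4365)
(M - 13406)/(o + A(161)) = (-49893/42721 - 13406)/(-4365 + 161) = -572767619/42721/(-4204) = -572767619/42721*(-1/4204) = 572767619/179599084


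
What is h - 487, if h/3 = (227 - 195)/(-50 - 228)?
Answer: -67741/139 ≈ -487.35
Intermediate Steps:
h = -48/139 (h = 3*((227 - 195)/(-50 - 228)) = 3*(32/(-278)) = 3*(32*(-1/278)) = 3*(-16/139) = -48/139 ≈ -0.34532)
h - 487 = -48/139 - 487 = -67741/139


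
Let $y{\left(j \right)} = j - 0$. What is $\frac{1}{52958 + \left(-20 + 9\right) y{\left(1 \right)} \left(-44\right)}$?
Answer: $\frac{1}{53442} \approx 1.8712 \cdot 10^{-5}$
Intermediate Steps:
$y{\left(j \right)} = j$ ($y{\left(j \right)} = j + 0 = j$)
$\frac{1}{52958 + \left(-20 + 9\right) y{\left(1 \right)} \left(-44\right)} = \frac{1}{52958 + \left(-20 + 9\right) 1 \left(-44\right)} = \frac{1}{52958 + \left(-11\right) 1 \left(-44\right)} = \frac{1}{52958 - -484} = \frac{1}{52958 + 484} = \frac{1}{53442}$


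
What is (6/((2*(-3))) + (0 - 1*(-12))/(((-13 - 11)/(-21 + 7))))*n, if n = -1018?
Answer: -6108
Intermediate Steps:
(6/((2*(-3))) + (0 - 1*(-12))/(((-13 - 11)/(-21 + 7))))*n = (6/((2*(-3))) + (0 - 1*(-12))/(((-13 - 11)/(-21 + 7))))*(-1018) = (6/(-6) + (0 + 12)/((-24/(-14))))*(-1018) = (6*(-⅙) + 12/((-24*(-1/14))))*(-1018) = (-1 + 12/(12/7))*(-1018) = (-1 + 12*(7/12))*(-1018) = (-1 + 7)*(-1018) = 6*(-1018) = -6108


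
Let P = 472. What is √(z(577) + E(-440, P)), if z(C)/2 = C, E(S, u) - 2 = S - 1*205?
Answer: √511 ≈ 22.605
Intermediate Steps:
E(S, u) = -203 + S (E(S, u) = 2 + (S - 1*205) = 2 + (S - 205) = 2 + (-205 + S) = -203 + S)
z(C) = 2*C
√(z(577) + E(-440, P)) = √(2*577 + (-203 - 440)) = √(1154 - 643) = √511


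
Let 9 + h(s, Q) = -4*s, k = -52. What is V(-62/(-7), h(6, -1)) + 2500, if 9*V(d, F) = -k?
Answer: 22552/9 ≈ 2505.8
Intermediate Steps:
h(s, Q) = -9 - 4*s
V(d, F) = 52/9 (V(d, F) = (-1*(-52))/9 = (⅑)*52 = 52/9)
V(-62/(-7), h(6, -1)) + 2500 = 52/9 + 2500 = 22552/9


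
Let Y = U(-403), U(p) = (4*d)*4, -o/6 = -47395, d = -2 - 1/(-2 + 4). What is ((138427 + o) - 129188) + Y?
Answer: 293569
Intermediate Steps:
d = -5/2 (d = -2 - 1/2 = -5/2 ≈ -2.5000)
o = 284370 (o = -6*(-47395) = 284370)
U(p) = -40 (U(p) = (4*(-5/2))*4 = -10*4 = -40)
Y = -40
((138427 + o) - 129188) + Y = ((138427 + 284370) - 129188) - 40 = (422797 - 129188) - 40 = 293609 - 40 = 293569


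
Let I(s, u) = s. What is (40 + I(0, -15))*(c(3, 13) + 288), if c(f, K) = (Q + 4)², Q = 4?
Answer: 14080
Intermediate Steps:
c(f, K) = 64 (c(f, K) = (4 + 4)² = 8² = 64)
(40 + I(0, -15))*(c(3, 13) + 288) = (40 + 0)*(64 + 288) = 40*352 = 14080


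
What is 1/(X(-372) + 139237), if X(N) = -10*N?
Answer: 1/142957 ≈ 6.9951e-6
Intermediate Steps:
1/(X(-372) + 139237) = 1/(-10*(-372) + 139237) = 1/(3720 + 139237) = 1/142957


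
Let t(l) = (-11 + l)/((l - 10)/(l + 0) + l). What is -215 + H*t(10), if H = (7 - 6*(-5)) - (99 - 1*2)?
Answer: -209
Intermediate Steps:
H = -60 (H = (7 + 30) - (99 - 2) = 37 - 1*97 = 37 - 97 = -60)
t(l) = (-11 + l)/(l + (-10 + l)/l) (t(l) = (-11 + l)/((-10 + l)/l + l) = (-11 + l)/(l + (-10 + l)/l))
-215 + H*t(10) = -215 - 600*(-11 + 10)/(-10 + 10 + 10**2) = -215 - 600*(-1)/(-10 + 10 + 100) = -215 - 600*(-1)/100 = -215 - 60*(-1/10) = -215 + 6 = -209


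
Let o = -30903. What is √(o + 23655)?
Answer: 4*I*√453 ≈ 85.135*I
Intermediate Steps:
√(o + 23655) = √(-30903 + 23655) = √(-7248) = 4*I*√453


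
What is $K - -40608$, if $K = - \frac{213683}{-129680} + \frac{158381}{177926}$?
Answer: $\frac{468512479783489}{11536721840} \approx 40611.0$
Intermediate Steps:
$K = \frac{29279304769}{11536721840}$ ($K = \left(-213683\right) \left(- \frac{1}{129680}\right) + 158381 \cdot \frac{1}{177926} = \frac{213683}{129680} + \frac{158381}{177926} = \frac{29279304769}{11536721840} \approx 2.5379$)
$K - -40608 = \frac{29279304769}{11536721840} - -40608 = \frac{29279304769}{11536721840} + 40608 = \frac{468512479783489}{11536721840}$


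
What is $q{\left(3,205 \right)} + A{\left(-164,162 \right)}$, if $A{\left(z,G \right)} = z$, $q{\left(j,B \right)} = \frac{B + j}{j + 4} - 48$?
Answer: $- \frac{1276}{7} \approx -182.29$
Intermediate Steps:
$q{\left(j,B \right)} = -48 + \frac{B + j}{4 + j}$ ($q{\left(j,B \right)} = \frac{B + j}{4 + j} - 48 = -48 + \frac{B + j}{4 + j}$)
$q{\left(3,205 \right)} + A{\left(-164,162 \right)} = \frac{-192 + 205 - 141}{4 + 3} - 164 = \frac{-192 + 205 - 141}{7} - 164 = \frac{1}{7} \left(-128\right) - 164 = - \frac{128}{7} - 164 = - \frac{1276}{7}$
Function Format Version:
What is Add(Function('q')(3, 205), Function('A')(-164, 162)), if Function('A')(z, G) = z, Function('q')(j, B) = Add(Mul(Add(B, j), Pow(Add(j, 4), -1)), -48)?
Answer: Rational(-1276, 7) ≈ -182.29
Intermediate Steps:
Function('q')(j, B) = Add(-48, Mul(Pow(Add(4, j), -1), Add(B, j))) (Function('q')(j, B) = Add(Mul(Add(B, j), Pow(Add(4, j), -1)), -48) = Add(Mul(Pow(Add(4, j), -1), Add(B, j)), -48) = Add(-48, Mul(Pow(Add(4, j), -1), Add(B, j))))
Add(Function('q')(3, 205), Function('A')(-164, 162)) = Add(Mul(Pow(Add(4, 3), -1), Add(-192, 205, Mul(-47, 3))), -164) = Add(Mul(Pow(7, -1), Add(-192, 205, -141)), -164) = Add(Mul(Rational(1, 7), -128), -164) = Add(Rational(-128, 7), -164) = Rational(-1276, 7)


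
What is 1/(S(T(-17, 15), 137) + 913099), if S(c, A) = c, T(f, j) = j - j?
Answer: 1/913099 ≈ 1.0952e-6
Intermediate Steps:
T(f, j) = 0
1/(S(T(-17, 15), 137) + 913099) = 1/(0 + 913099) = 1/913099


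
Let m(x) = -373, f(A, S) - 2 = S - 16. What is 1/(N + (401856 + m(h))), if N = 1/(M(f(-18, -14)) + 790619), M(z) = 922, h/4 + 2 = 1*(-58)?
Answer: 791541/317790255304 ≈ 2.4908e-6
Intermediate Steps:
h = -240 (h = -8 + 4*(1*(-58)) = -8 + 4*(-58) = -8 - 232 = -240)
f(A, S) = -14 + S (f(A, S) = 2 + (S - 16) = 2 + (-16 + S) = -14 + S)
N = 1/791541 (N = 1/(922 + 790619) = 1/791541 ≈ 1.2634e-6)
1/(N + (401856 + m(h))) = 1/(1/791541 + (401856 - 373)) = 1/(1/791541 + 401483) = 1/(317790255304/791541) = 791541/317790255304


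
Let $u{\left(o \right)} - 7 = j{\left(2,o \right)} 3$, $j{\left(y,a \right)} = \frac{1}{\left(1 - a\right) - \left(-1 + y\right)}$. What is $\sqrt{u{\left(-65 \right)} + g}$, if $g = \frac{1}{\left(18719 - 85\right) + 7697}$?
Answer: $\frac{\sqrt{20640294119445}}{1711515} \approx 2.6545$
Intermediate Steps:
$j{\left(y,a \right)} = \frac{1}{2 - a - y}$
$u{\left(o \right)} = 7 - \frac{3}{o}$ ($u{\left(o \right)} = 7 + - \frac{1}{-2 + o + 2} \cdot 3 = 7 + - \frac{1}{o} 3 = 7 - \frac{3}{o}$)
$g = \frac{1}{26331}$ ($g = \frac{1}{18634 + 7697} = \frac{1}{26331} \approx 3.7978 \cdot 10^{-5}$)
$\sqrt{u{\left(-65 \right)} + g} = \sqrt{\left(7 - \frac{3}{-65}\right) + \frac{1}{26331}} = \sqrt{\left(7 - - \frac{3}{65}\right) + \frac{1}{26331}} = \sqrt{\left(7 + \frac{3}{65}\right) + \frac{1}{26331}} = \sqrt{\frac{458}{65} + \frac{1}{26331}} = \sqrt{\frac{12059663}{1711515}} = \frac{\sqrt{20640294119445}}{1711515}$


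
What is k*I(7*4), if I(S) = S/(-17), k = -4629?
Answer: 129612/17 ≈ 7624.2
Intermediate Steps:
I(S) = -S/17 (I(S) = S*(-1/17) = -S/17)
k*I(7*4) = -(-4629)*7*4/17 = -(-4629)*28/17 = -4629*(-28/17) = 129612/17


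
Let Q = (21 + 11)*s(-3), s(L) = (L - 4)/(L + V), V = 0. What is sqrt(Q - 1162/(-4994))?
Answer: sqrt(4202982861)/7491 ≈ 8.6544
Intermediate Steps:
s(L) = (-4 + L)/L (s(L) = (L - 4)/(L + 0) = (-4 + L)/L)
Q = 224/3 (Q = (21 + 11)*((-4 - 3)/(-3)) = 32*(-1/3*(-7)) = 32*(7/3) = 224/3 ≈ 74.667)
sqrt(Q - 1162/(-4994)) = sqrt(224/3 - 1162/(-4994)) = sqrt(224/3 - 1162*(-1/4994)) = sqrt(224/3 + 581/2497) = sqrt(561071/7491) = sqrt(4202982861)/7491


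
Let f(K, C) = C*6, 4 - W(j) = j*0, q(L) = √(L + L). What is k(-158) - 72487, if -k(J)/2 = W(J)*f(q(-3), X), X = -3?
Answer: -72343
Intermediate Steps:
q(L) = √2*√L (q(L) = √(2*L) = √2*√L)
W(j) = 4 (W(j) = 4 - j*0 = 4 - 1*0 = 4 + 0 = 4)
f(K, C) = 6*C
k(J) = 144 (k(J) = -8*6*(-3) = -8*(-18) = -2*(-72) = 144)
k(-158) - 72487 = 144 - 72487 = -72343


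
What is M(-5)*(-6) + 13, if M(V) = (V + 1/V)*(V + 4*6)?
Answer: 3029/5 ≈ 605.80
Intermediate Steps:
M(V) = (24 + V)*(V + 1/V) (M(V) = (V + 1/V)*(V + 24) = (V + 1/V)*(24 + V) = (24 + V)*(V + 1/V))
M(-5)*(-6) + 13 = (1 + (-5)**2 + 24*(-5) + 24/(-5))*(-6) + 13 = (1 + 25 - 120 + 24*(-1/5))*(-6) + 13 = (1 + 25 - 120 - 24/5)*(-6) + 13 = -494/5*(-6) + 13 = 2964/5 + 13 = 3029/5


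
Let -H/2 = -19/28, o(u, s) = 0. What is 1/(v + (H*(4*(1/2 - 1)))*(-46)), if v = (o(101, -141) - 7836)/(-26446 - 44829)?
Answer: 498925/62349202 ≈ 0.0080021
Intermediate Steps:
v = 7836/71275 (v = (0 - 7836)/(-26446 - 44829) = -7836/(-71275) = -7836*(-1/71275) = 7836/71275 ≈ 0.10994)
H = 19/14 (H = -(-38)/28 = -2*(-19/28) = 19/14 ≈ 1.3571)
1/(v + (H*(4*(1/2 - 1)))*(-46)) = 1/(7836/71275 + (19*(4*(1/2 - 1))/14)*(-46)) = 1/(7836/71275 + (19*(4*(1*(½) - 1))/14)*(-46)) = 1/(7836/71275 + (19*(4*(½ - 1))/14)*(-46)) = 1/(7836/71275 + (19*(4*(-½))/14)*(-46)) = 1/(7836/71275 + ((19/14)*(-2))*(-46)) = 1/(7836/71275 - 19/7*(-46)) = 1/(7836/71275 + 874/7) = 1/(62349202/498925) = 498925/62349202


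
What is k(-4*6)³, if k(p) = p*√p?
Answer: 663552*I*√6 ≈ 1.6254e+6*I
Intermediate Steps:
k(p) = p^(3/2)
k(-4*6)³ = ((-4*6)^(3/2))³ = ((-24)^(3/2))³ = (-48*I*√6)³ = 663552*I*√6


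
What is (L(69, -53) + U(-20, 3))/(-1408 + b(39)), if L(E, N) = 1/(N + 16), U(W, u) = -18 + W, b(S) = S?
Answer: 1407/50653 ≈ 0.027777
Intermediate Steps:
L(E, N) = 1/(16 + N)
(L(69, -53) + U(-20, 3))/(-1408 + b(39)) = (1/(16 - 53) + (-18 - 20))/(-1408 + 39) = (1/(-37) - 38)/(-1369) = (-1/37 - 38)*(-1/1369) = -1407/37*(-1/1369) = 1407/50653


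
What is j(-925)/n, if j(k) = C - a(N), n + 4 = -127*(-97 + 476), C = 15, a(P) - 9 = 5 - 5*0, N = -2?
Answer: -1/48137 ≈ -2.0774e-5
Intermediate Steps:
a(P) = 14 (a(P) = 9 + (5 - 5*0) = 9 + (5 + 0) = 9 + 5 = 14)
n = -48137 (n = -4 - 127*(-97 + 476) = -4 - 127*379 = -4 - 48133 = -48137)
j(k) = 1 (j(k) = 15 - 1*14 = 15 - 14 = 1)
j(-925)/n = 1/(-48137) = 1*(-1/48137) = -1/48137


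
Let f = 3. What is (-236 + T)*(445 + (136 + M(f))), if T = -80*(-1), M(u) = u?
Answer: -91104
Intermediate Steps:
T = 80
(-236 + T)*(445 + (136 + M(f))) = (-236 + 80)*(445 + (136 + 3)) = -156*(445 + 139) = -156*584 = -91104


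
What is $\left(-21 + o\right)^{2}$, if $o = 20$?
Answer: $1$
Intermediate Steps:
$\left(-21 + o\right)^{2} = \left(-21 + 20\right)^{2} = \left(-1\right)^{2} = 1$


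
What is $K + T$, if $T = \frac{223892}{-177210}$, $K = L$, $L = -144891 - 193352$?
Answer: $- \frac{29970132961}{88605} \approx -3.3824 \cdot 10^{5}$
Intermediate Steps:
$L = -338243$
$K = -338243$
$T = - \frac{111946}{88605}$ ($T = 223892 \left(- \frac{1}{177210}\right) = - \frac{111946}{88605} \approx -1.2634$)
$K + T = -338243 - \frac{111946}{88605} = - \frac{29970132961}{88605}$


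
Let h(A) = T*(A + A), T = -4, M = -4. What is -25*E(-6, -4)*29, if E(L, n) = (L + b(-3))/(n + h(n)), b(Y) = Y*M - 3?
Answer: -2175/28 ≈ -77.679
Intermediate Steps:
b(Y) = -3 - 4*Y (b(Y) = Y*(-4) - 3 = -4*Y - 3 = -3 - 4*Y)
h(A) = -8*A (h(A) = -4*(A + A) = -8*A)
E(L, n) = -(9 + L)/(7*n) (E(L, n) = (L + (-3 - 4*(-3)))/(n - 8*n) = (L + (-3 + 12))/((-7*n)) = (L + 9)*(-1/(7*n)) = (9 + L)*(-1/(7*n)) = -(9 + L)/(7*n))
-25*E(-6, -4)*29 = -25*(-9 - 1*(-6))/(7*(-4))*29 = -25*(-1)*(-9 + 6)/(7*4)*29 = -25*(-1)*(-3)/(7*4)*29 = -25*3/28*29 = -75/28*29 = -2175/28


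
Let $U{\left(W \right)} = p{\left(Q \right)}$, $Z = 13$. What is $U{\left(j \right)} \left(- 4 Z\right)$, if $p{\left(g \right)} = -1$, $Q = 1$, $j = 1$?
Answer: $52$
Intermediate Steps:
$U{\left(W \right)} = -1$
$U{\left(j \right)} \left(- 4 Z\right) = - \left(-4\right) 13 = \left(-1\right) \left(-52\right) = 52$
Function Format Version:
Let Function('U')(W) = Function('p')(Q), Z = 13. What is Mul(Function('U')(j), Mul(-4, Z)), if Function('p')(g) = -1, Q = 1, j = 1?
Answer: 52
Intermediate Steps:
Function('U')(W) = -1
Mul(Function('U')(j), Mul(-4, Z)) = Mul(-1, Mul(-4, 13)) = Mul(-1, -52) = 52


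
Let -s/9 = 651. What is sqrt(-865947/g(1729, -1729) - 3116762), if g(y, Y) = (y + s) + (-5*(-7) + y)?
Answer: I*sqrt(103227501230)/182 ≈ 1765.3*I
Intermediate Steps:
s = -5859 (s = -9*651 = -5859)
g(y, Y) = -5824 + 2*y (g(y, Y) = (y - 5859) + (-5*(-7) + y) = (-5859 + y) + (35 + y) = -5824 + 2*y)
sqrt(-865947/g(1729, -1729) - 3116762) = sqrt(-865947/(-5824 + 2*1729) - 3116762) = sqrt(-865947/(-5824 + 3458) - 3116762) = sqrt(-865947/(-2366) - 3116762) = sqrt(-865947*(-1/2366) - 3116762) = sqrt(865947/2366 - 3116762) = sqrt(-7373392945/2366) = I*sqrt(103227501230)/182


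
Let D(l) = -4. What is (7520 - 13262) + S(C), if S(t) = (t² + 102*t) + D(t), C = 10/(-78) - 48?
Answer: -12683243/1521 ≈ -8338.8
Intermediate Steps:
C = -1877/39 (C = 10*(-1/78) - 48 = -5/39 - 48 = -1877/39 ≈ -48.128)
S(t) = -4 + t² + 102*t (S(t) = (t² + 102*t) - 4 = -4 + t² + 102*t)
(7520 - 13262) + S(C) = (7520 - 13262) + (-4 + (-1877/39)² + 102*(-1877/39)) = -5742 + (-4 + 3523129/1521 - 63818/13) = -5742 - 3949661/1521 = -12683243/1521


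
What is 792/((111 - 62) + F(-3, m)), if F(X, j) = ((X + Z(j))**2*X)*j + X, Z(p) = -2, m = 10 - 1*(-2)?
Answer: -396/427 ≈ -0.92740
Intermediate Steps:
m = 12 (m = 10 + 2 = 12)
F(X, j) = X + X*j*(-2 + X)**2 (F(X, j) = ((X - 2)**2*X)*j + X = ((-2 + X)**2*X)*j + X = (X*(-2 + X)**2)*j + X = X*j*(-2 + X)**2 + X = X + X*j*(-2 + X)**2)
792/((111 - 62) + F(-3, m)) = 792/((111 - 62) - 3*(1 + 12*(-2 - 3)**2)) = 792/(49 - 3*(1 + 12*(-5)**2)) = 792/(49 - 3*(1 + 12*25)) = 792/(49 - 3*(1 + 300)) = 792/(49 - 3*301) = 792/(49 - 903) = 792/(-854) = 792*(-1/854) = -396/427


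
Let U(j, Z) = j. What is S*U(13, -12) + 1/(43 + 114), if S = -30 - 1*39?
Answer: -140828/157 ≈ -896.99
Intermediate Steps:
S = -69 (S = -30 - 39 = -69)
S*U(13, -12) + 1/(43 + 114) = -69*13 + 1/(43 + 114) = -897 + 1/157 = -140828/157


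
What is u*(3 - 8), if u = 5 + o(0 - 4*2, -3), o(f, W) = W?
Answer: -10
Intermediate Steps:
u = 2 (u = 5 - 3 = 2)
u*(3 - 8) = 2*(3 - 8) = 2*(-5) = -10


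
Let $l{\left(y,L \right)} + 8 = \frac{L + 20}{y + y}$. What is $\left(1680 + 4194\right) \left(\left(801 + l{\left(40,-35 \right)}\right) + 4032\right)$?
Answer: $\frac{226727589}{8} \approx 2.8341 \cdot 10^{7}$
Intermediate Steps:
$l{\left(y,L \right)} = -8 + \frac{20 + L}{2 y}$ ($l{\left(y,L \right)} = -8 + \frac{L + 20}{y + y} = -8 + \frac{20 + L}{2 y}$)
$\left(1680 + 4194\right) \left(\left(801 + l{\left(40,-35 \right)}\right) + 4032\right) = \left(1680 + 4194\right) \left(\left(801 + \frac{20 - 35 - 640}{2 \cdot 40}\right) + 4032\right) = 5874 \left(\left(801 + \frac{1}{2} \cdot \frac{1}{40} \left(20 - 35 - 640\right)\right) + 4032\right) = 5874 \left(\left(801 + \frac{1}{2} \cdot \frac{1}{40} \left(-655\right)\right) + 4032\right) = 5874 \left(\left(801 - \frac{131}{16}\right) + 4032\right) = 5874 \left(\frac{12685}{16} + 4032\right) = 5874 \cdot \frac{77197}{16} = \frac{226727589}{8}$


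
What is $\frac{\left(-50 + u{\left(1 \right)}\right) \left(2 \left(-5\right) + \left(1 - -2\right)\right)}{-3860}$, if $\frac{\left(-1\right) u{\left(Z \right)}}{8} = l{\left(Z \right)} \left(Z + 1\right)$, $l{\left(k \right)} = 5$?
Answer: $- \frac{91}{386} \approx -0.23575$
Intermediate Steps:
$u{\left(Z \right)} = -40 - 40 Z$ ($u{\left(Z \right)} = - 8 \cdot 5 \left(Z + 1\right) = - 8 \cdot 5 \left(1 + Z\right) = - 8 \left(5 + 5 Z\right) = -40 - 40 Z$)
$\frac{\left(-50 + u{\left(1 \right)}\right) \left(2 \left(-5\right) + \left(1 - -2\right)\right)}{-3860} = \frac{\left(-50 - 80\right) \left(2 \left(-5\right) + \left(1 - -2\right)\right)}{-3860} = \left(-50 - 80\right) \left(-10 + \left(1 + 2\right)\right) \left(- \frac{1}{3860}\right) = \left(-50 - 80\right) \left(-10 + 3\right) \left(- \frac{1}{3860}\right) = \left(-130\right) \left(-7\right) \left(- \frac{1}{3860}\right) = 910 \left(- \frac{1}{3860}\right) = - \frac{91}{386}$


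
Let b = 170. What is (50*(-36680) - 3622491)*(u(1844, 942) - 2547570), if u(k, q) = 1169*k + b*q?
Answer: 1264781874854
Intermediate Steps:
u(k, q) = 170*q + 1169*k (u(k, q) = 1169*k + 170*q = 170*q + 1169*k)
(50*(-36680) - 3622491)*(u(1844, 942) - 2547570) = (50*(-36680) - 3622491)*((170*942 + 1169*1844) - 2547570) = (-1834000 - 3622491)*((160140 + 2155636) - 2547570) = -5456491*(2315776 - 2547570) = -5456491*(-231794) = 1264781874854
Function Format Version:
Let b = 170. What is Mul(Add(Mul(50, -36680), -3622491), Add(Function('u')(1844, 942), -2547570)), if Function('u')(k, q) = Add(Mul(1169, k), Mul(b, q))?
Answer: 1264781874854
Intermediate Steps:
Function('u')(k, q) = Add(Mul(170, q), Mul(1169, k)) (Function('u')(k, q) = Add(Mul(1169, k), Mul(170, q)) = Add(Mul(170, q), Mul(1169, k)))
Mul(Add(Mul(50, -36680), -3622491), Add(Function('u')(1844, 942), -2547570)) = Mul(Add(Mul(50, -36680), -3622491), Add(Add(Mul(170, 942), Mul(1169, 1844)), -2547570)) = Mul(Add(-1834000, -3622491), Add(Add(160140, 2155636), -2547570)) = Mul(-5456491, Add(2315776, -2547570)) = Mul(-5456491, -231794) = 1264781874854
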